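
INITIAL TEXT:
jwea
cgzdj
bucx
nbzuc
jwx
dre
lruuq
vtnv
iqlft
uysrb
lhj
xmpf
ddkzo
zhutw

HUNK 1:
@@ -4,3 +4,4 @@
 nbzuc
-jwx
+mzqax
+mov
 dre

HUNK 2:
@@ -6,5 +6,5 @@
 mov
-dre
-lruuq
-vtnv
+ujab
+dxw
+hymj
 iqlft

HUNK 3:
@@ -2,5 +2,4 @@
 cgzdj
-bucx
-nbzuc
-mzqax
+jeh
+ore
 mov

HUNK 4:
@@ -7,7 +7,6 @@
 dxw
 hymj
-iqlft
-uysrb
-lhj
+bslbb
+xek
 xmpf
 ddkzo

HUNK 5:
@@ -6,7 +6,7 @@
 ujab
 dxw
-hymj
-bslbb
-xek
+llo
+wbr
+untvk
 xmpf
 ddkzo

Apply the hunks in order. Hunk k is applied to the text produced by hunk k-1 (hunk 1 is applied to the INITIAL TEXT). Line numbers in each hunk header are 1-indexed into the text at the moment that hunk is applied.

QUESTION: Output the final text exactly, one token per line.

Hunk 1: at line 4 remove [jwx] add [mzqax,mov] -> 15 lines: jwea cgzdj bucx nbzuc mzqax mov dre lruuq vtnv iqlft uysrb lhj xmpf ddkzo zhutw
Hunk 2: at line 6 remove [dre,lruuq,vtnv] add [ujab,dxw,hymj] -> 15 lines: jwea cgzdj bucx nbzuc mzqax mov ujab dxw hymj iqlft uysrb lhj xmpf ddkzo zhutw
Hunk 3: at line 2 remove [bucx,nbzuc,mzqax] add [jeh,ore] -> 14 lines: jwea cgzdj jeh ore mov ujab dxw hymj iqlft uysrb lhj xmpf ddkzo zhutw
Hunk 4: at line 7 remove [iqlft,uysrb,lhj] add [bslbb,xek] -> 13 lines: jwea cgzdj jeh ore mov ujab dxw hymj bslbb xek xmpf ddkzo zhutw
Hunk 5: at line 6 remove [hymj,bslbb,xek] add [llo,wbr,untvk] -> 13 lines: jwea cgzdj jeh ore mov ujab dxw llo wbr untvk xmpf ddkzo zhutw

Answer: jwea
cgzdj
jeh
ore
mov
ujab
dxw
llo
wbr
untvk
xmpf
ddkzo
zhutw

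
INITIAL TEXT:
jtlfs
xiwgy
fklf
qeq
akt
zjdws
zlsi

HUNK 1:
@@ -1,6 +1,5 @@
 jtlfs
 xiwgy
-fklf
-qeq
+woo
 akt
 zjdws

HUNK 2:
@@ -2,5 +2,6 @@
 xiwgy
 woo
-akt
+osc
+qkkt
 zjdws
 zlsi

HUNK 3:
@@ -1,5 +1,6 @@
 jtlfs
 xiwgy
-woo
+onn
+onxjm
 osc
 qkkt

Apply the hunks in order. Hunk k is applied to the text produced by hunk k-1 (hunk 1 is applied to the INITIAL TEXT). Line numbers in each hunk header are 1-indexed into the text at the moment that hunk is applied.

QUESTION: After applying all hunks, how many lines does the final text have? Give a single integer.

Hunk 1: at line 1 remove [fklf,qeq] add [woo] -> 6 lines: jtlfs xiwgy woo akt zjdws zlsi
Hunk 2: at line 2 remove [akt] add [osc,qkkt] -> 7 lines: jtlfs xiwgy woo osc qkkt zjdws zlsi
Hunk 3: at line 1 remove [woo] add [onn,onxjm] -> 8 lines: jtlfs xiwgy onn onxjm osc qkkt zjdws zlsi
Final line count: 8

Answer: 8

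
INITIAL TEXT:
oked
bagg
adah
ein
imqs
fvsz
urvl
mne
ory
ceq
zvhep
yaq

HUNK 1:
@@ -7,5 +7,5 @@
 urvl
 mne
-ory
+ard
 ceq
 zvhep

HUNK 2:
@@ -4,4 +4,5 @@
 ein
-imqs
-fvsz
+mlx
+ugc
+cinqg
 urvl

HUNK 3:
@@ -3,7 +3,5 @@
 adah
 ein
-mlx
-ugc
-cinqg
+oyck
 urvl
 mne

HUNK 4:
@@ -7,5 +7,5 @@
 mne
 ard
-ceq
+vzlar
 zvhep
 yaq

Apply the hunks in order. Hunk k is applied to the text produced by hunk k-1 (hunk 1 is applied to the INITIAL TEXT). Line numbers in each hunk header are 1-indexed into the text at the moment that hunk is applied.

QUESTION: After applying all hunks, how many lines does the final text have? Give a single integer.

Hunk 1: at line 7 remove [ory] add [ard] -> 12 lines: oked bagg adah ein imqs fvsz urvl mne ard ceq zvhep yaq
Hunk 2: at line 4 remove [imqs,fvsz] add [mlx,ugc,cinqg] -> 13 lines: oked bagg adah ein mlx ugc cinqg urvl mne ard ceq zvhep yaq
Hunk 3: at line 3 remove [mlx,ugc,cinqg] add [oyck] -> 11 lines: oked bagg adah ein oyck urvl mne ard ceq zvhep yaq
Hunk 4: at line 7 remove [ceq] add [vzlar] -> 11 lines: oked bagg adah ein oyck urvl mne ard vzlar zvhep yaq
Final line count: 11

Answer: 11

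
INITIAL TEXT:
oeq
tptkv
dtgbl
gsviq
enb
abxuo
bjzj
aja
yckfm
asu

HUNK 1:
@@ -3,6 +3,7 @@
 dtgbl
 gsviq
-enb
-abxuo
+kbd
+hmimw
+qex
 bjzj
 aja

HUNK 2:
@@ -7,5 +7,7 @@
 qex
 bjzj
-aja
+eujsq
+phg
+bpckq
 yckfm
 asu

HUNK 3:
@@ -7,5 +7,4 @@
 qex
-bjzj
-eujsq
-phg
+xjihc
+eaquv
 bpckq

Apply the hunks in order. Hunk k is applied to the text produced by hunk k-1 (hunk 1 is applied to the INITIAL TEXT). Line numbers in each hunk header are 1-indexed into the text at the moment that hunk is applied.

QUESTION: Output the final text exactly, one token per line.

Hunk 1: at line 3 remove [enb,abxuo] add [kbd,hmimw,qex] -> 11 lines: oeq tptkv dtgbl gsviq kbd hmimw qex bjzj aja yckfm asu
Hunk 2: at line 7 remove [aja] add [eujsq,phg,bpckq] -> 13 lines: oeq tptkv dtgbl gsviq kbd hmimw qex bjzj eujsq phg bpckq yckfm asu
Hunk 3: at line 7 remove [bjzj,eujsq,phg] add [xjihc,eaquv] -> 12 lines: oeq tptkv dtgbl gsviq kbd hmimw qex xjihc eaquv bpckq yckfm asu

Answer: oeq
tptkv
dtgbl
gsviq
kbd
hmimw
qex
xjihc
eaquv
bpckq
yckfm
asu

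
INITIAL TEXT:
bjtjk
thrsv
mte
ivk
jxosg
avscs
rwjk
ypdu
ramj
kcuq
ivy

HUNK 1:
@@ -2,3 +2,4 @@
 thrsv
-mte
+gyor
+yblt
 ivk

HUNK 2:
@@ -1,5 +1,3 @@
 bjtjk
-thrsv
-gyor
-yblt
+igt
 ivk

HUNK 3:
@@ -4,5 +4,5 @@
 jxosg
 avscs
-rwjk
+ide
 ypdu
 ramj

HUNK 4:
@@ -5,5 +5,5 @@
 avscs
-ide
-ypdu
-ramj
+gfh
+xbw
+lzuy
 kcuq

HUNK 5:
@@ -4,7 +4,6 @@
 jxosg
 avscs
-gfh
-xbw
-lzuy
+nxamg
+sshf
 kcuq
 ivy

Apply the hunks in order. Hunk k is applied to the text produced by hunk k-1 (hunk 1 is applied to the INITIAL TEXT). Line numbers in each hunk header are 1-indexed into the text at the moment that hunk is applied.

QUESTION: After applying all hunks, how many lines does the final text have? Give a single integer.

Hunk 1: at line 2 remove [mte] add [gyor,yblt] -> 12 lines: bjtjk thrsv gyor yblt ivk jxosg avscs rwjk ypdu ramj kcuq ivy
Hunk 2: at line 1 remove [thrsv,gyor,yblt] add [igt] -> 10 lines: bjtjk igt ivk jxosg avscs rwjk ypdu ramj kcuq ivy
Hunk 3: at line 4 remove [rwjk] add [ide] -> 10 lines: bjtjk igt ivk jxosg avscs ide ypdu ramj kcuq ivy
Hunk 4: at line 5 remove [ide,ypdu,ramj] add [gfh,xbw,lzuy] -> 10 lines: bjtjk igt ivk jxosg avscs gfh xbw lzuy kcuq ivy
Hunk 5: at line 4 remove [gfh,xbw,lzuy] add [nxamg,sshf] -> 9 lines: bjtjk igt ivk jxosg avscs nxamg sshf kcuq ivy
Final line count: 9

Answer: 9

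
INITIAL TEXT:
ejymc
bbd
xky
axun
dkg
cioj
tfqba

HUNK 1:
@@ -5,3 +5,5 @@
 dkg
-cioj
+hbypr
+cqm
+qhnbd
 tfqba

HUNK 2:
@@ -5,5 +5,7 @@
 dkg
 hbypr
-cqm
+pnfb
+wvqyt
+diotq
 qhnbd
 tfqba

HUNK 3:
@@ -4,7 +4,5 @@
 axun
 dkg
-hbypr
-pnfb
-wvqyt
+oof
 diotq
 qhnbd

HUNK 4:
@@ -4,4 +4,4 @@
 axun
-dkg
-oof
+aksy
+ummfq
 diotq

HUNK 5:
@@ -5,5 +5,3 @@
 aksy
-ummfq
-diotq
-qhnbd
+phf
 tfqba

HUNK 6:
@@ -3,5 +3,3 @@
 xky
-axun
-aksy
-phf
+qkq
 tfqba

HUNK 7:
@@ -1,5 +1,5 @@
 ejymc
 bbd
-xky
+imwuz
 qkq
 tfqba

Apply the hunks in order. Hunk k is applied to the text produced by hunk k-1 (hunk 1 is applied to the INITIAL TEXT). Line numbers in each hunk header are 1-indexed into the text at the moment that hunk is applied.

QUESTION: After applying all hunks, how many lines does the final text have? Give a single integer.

Hunk 1: at line 5 remove [cioj] add [hbypr,cqm,qhnbd] -> 9 lines: ejymc bbd xky axun dkg hbypr cqm qhnbd tfqba
Hunk 2: at line 5 remove [cqm] add [pnfb,wvqyt,diotq] -> 11 lines: ejymc bbd xky axun dkg hbypr pnfb wvqyt diotq qhnbd tfqba
Hunk 3: at line 4 remove [hbypr,pnfb,wvqyt] add [oof] -> 9 lines: ejymc bbd xky axun dkg oof diotq qhnbd tfqba
Hunk 4: at line 4 remove [dkg,oof] add [aksy,ummfq] -> 9 lines: ejymc bbd xky axun aksy ummfq diotq qhnbd tfqba
Hunk 5: at line 5 remove [ummfq,diotq,qhnbd] add [phf] -> 7 lines: ejymc bbd xky axun aksy phf tfqba
Hunk 6: at line 3 remove [axun,aksy,phf] add [qkq] -> 5 lines: ejymc bbd xky qkq tfqba
Hunk 7: at line 1 remove [xky] add [imwuz] -> 5 lines: ejymc bbd imwuz qkq tfqba
Final line count: 5

Answer: 5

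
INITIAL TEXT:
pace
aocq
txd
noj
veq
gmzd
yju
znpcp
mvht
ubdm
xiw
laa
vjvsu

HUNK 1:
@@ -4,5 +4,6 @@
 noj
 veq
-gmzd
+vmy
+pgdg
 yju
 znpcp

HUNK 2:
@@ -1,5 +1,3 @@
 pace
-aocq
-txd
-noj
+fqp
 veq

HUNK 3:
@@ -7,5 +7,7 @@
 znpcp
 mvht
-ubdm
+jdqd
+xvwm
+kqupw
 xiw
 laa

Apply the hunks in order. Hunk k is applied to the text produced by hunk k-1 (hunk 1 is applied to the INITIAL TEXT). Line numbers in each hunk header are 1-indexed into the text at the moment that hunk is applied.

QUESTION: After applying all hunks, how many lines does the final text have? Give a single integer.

Hunk 1: at line 4 remove [gmzd] add [vmy,pgdg] -> 14 lines: pace aocq txd noj veq vmy pgdg yju znpcp mvht ubdm xiw laa vjvsu
Hunk 2: at line 1 remove [aocq,txd,noj] add [fqp] -> 12 lines: pace fqp veq vmy pgdg yju znpcp mvht ubdm xiw laa vjvsu
Hunk 3: at line 7 remove [ubdm] add [jdqd,xvwm,kqupw] -> 14 lines: pace fqp veq vmy pgdg yju znpcp mvht jdqd xvwm kqupw xiw laa vjvsu
Final line count: 14

Answer: 14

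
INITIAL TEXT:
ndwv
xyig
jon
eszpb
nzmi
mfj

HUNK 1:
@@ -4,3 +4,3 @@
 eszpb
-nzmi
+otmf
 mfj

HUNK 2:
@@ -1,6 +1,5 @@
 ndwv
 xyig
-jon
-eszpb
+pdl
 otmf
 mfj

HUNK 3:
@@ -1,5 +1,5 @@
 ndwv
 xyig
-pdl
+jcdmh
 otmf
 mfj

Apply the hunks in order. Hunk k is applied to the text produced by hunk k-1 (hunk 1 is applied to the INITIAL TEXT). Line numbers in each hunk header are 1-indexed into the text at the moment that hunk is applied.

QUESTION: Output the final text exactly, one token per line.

Hunk 1: at line 4 remove [nzmi] add [otmf] -> 6 lines: ndwv xyig jon eszpb otmf mfj
Hunk 2: at line 1 remove [jon,eszpb] add [pdl] -> 5 lines: ndwv xyig pdl otmf mfj
Hunk 3: at line 1 remove [pdl] add [jcdmh] -> 5 lines: ndwv xyig jcdmh otmf mfj

Answer: ndwv
xyig
jcdmh
otmf
mfj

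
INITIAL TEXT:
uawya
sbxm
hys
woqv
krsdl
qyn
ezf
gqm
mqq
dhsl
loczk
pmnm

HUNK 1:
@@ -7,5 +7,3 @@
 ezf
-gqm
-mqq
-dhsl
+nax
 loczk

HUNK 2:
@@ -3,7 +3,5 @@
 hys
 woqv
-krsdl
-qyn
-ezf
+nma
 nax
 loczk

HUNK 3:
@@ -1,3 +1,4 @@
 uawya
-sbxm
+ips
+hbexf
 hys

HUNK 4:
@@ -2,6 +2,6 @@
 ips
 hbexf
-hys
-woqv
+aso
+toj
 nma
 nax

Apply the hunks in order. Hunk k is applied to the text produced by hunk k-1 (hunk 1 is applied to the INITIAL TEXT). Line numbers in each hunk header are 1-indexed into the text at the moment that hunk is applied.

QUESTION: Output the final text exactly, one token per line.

Hunk 1: at line 7 remove [gqm,mqq,dhsl] add [nax] -> 10 lines: uawya sbxm hys woqv krsdl qyn ezf nax loczk pmnm
Hunk 2: at line 3 remove [krsdl,qyn,ezf] add [nma] -> 8 lines: uawya sbxm hys woqv nma nax loczk pmnm
Hunk 3: at line 1 remove [sbxm] add [ips,hbexf] -> 9 lines: uawya ips hbexf hys woqv nma nax loczk pmnm
Hunk 4: at line 2 remove [hys,woqv] add [aso,toj] -> 9 lines: uawya ips hbexf aso toj nma nax loczk pmnm

Answer: uawya
ips
hbexf
aso
toj
nma
nax
loczk
pmnm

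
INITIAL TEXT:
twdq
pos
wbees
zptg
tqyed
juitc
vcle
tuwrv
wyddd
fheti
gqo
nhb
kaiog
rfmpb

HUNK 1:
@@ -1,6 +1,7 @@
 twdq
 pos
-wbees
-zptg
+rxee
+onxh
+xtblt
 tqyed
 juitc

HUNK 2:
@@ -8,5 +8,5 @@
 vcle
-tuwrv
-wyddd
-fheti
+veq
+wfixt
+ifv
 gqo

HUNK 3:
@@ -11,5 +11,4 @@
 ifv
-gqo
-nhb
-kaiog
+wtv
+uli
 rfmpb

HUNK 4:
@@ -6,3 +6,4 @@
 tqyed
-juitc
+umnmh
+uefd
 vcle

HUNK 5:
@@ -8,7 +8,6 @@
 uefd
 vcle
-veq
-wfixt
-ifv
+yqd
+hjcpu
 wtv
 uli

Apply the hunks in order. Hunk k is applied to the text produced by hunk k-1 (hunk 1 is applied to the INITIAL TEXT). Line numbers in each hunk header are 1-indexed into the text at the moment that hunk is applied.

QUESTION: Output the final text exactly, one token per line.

Answer: twdq
pos
rxee
onxh
xtblt
tqyed
umnmh
uefd
vcle
yqd
hjcpu
wtv
uli
rfmpb

Derivation:
Hunk 1: at line 1 remove [wbees,zptg] add [rxee,onxh,xtblt] -> 15 lines: twdq pos rxee onxh xtblt tqyed juitc vcle tuwrv wyddd fheti gqo nhb kaiog rfmpb
Hunk 2: at line 8 remove [tuwrv,wyddd,fheti] add [veq,wfixt,ifv] -> 15 lines: twdq pos rxee onxh xtblt tqyed juitc vcle veq wfixt ifv gqo nhb kaiog rfmpb
Hunk 3: at line 11 remove [gqo,nhb,kaiog] add [wtv,uli] -> 14 lines: twdq pos rxee onxh xtblt tqyed juitc vcle veq wfixt ifv wtv uli rfmpb
Hunk 4: at line 6 remove [juitc] add [umnmh,uefd] -> 15 lines: twdq pos rxee onxh xtblt tqyed umnmh uefd vcle veq wfixt ifv wtv uli rfmpb
Hunk 5: at line 8 remove [veq,wfixt,ifv] add [yqd,hjcpu] -> 14 lines: twdq pos rxee onxh xtblt tqyed umnmh uefd vcle yqd hjcpu wtv uli rfmpb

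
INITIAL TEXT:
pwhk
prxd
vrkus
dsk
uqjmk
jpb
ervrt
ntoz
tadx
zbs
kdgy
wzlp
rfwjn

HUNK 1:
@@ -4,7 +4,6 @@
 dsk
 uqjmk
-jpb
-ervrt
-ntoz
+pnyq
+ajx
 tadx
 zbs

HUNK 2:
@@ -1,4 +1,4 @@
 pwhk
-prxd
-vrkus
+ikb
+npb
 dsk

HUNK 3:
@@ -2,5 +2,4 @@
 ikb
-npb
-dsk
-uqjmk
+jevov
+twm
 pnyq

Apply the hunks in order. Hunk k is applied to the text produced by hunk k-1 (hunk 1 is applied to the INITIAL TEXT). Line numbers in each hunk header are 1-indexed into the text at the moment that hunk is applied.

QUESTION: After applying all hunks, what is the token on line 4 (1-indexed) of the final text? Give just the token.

Hunk 1: at line 4 remove [jpb,ervrt,ntoz] add [pnyq,ajx] -> 12 lines: pwhk prxd vrkus dsk uqjmk pnyq ajx tadx zbs kdgy wzlp rfwjn
Hunk 2: at line 1 remove [prxd,vrkus] add [ikb,npb] -> 12 lines: pwhk ikb npb dsk uqjmk pnyq ajx tadx zbs kdgy wzlp rfwjn
Hunk 3: at line 2 remove [npb,dsk,uqjmk] add [jevov,twm] -> 11 lines: pwhk ikb jevov twm pnyq ajx tadx zbs kdgy wzlp rfwjn
Final line 4: twm

Answer: twm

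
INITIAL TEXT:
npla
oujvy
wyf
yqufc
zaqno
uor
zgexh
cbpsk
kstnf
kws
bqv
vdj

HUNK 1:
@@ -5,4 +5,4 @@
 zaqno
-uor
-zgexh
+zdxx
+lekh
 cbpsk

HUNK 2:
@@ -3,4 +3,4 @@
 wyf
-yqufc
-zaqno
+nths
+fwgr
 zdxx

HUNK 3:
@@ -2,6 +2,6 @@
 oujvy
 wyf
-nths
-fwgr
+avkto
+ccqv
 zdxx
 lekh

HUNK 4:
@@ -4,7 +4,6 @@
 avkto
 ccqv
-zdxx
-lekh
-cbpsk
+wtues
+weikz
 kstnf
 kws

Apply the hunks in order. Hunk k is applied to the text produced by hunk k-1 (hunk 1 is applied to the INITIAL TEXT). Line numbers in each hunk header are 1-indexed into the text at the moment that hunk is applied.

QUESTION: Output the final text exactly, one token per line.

Hunk 1: at line 5 remove [uor,zgexh] add [zdxx,lekh] -> 12 lines: npla oujvy wyf yqufc zaqno zdxx lekh cbpsk kstnf kws bqv vdj
Hunk 2: at line 3 remove [yqufc,zaqno] add [nths,fwgr] -> 12 lines: npla oujvy wyf nths fwgr zdxx lekh cbpsk kstnf kws bqv vdj
Hunk 3: at line 2 remove [nths,fwgr] add [avkto,ccqv] -> 12 lines: npla oujvy wyf avkto ccqv zdxx lekh cbpsk kstnf kws bqv vdj
Hunk 4: at line 4 remove [zdxx,lekh,cbpsk] add [wtues,weikz] -> 11 lines: npla oujvy wyf avkto ccqv wtues weikz kstnf kws bqv vdj

Answer: npla
oujvy
wyf
avkto
ccqv
wtues
weikz
kstnf
kws
bqv
vdj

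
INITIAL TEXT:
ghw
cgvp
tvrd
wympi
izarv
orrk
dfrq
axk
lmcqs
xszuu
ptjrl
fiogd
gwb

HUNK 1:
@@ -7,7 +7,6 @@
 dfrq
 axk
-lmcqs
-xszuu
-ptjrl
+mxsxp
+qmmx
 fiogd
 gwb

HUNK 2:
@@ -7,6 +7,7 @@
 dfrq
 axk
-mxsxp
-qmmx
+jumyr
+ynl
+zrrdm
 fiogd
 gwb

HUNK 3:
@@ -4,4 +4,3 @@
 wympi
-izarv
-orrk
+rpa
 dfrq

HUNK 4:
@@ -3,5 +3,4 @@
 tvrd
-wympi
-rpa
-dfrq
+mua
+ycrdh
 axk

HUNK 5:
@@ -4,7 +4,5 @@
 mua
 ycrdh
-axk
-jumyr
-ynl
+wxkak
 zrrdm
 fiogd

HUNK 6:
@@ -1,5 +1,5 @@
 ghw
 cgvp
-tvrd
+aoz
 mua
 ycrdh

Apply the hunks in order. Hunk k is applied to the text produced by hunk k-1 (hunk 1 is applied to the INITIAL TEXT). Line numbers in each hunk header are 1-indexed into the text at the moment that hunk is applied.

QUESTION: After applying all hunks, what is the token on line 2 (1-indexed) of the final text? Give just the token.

Answer: cgvp

Derivation:
Hunk 1: at line 7 remove [lmcqs,xszuu,ptjrl] add [mxsxp,qmmx] -> 12 lines: ghw cgvp tvrd wympi izarv orrk dfrq axk mxsxp qmmx fiogd gwb
Hunk 2: at line 7 remove [mxsxp,qmmx] add [jumyr,ynl,zrrdm] -> 13 lines: ghw cgvp tvrd wympi izarv orrk dfrq axk jumyr ynl zrrdm fiogd gwb
Hunk 3: at line 4 remove [izarv,orrk] add [rpa] -> 12 lines: ghw cgvp tvrd wympi rpa dfrq axk jumyr ynl zrrdm fiogd gwb
Hunk 4: at line 3 remove [wympi,rpa,dfrq] add [mua,ycrdh] -> 11 lines: ghw cgvp tvrd mua ycrdh axk jumyr ynl zrrdm fiogd gwb
Hunk 5: at line 4 remove [axk,jumyr,ynl] add [wxkak] -> 9 lines: ghw cgvp tvrd mua ycrdh wxkak zrrdm fiogd gwb
Hunk 6: at line 1 remove [tvrd] add [aoz] -> 9 lines: ghw cgvp aoz mua ycrdh wxkak zrrdm fiogd gwb
Final line 2: cgvp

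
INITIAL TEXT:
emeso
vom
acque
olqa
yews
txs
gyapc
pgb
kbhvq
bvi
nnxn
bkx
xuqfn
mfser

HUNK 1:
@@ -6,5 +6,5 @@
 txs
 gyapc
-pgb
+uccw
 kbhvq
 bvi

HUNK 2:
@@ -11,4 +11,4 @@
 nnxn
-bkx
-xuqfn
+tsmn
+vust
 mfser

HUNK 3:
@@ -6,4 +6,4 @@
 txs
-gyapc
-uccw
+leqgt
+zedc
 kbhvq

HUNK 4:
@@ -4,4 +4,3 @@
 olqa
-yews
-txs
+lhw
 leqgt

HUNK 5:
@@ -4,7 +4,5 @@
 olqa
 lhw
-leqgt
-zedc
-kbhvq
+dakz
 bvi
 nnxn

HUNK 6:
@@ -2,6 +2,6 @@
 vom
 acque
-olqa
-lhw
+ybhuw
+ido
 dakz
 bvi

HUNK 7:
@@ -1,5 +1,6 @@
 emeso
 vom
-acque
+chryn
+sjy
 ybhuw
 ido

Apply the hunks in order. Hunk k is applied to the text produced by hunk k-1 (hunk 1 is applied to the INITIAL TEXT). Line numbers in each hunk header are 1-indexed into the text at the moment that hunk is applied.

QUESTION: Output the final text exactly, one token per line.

Answer: emeso
vom
chryn
sjy
ybhuw
ido
dakz
bvi
nnxn
tsmn
vust
mfser

Derivation:
Hunk 1: at line 6 remove [pgb] add [uccw] -> 14 lines: emeso vom acque olqa yews txs gyapc uccw kbhvq bvi nnxn bkx xuqfn mfser
Hunk 2: at line 11 remove [bkx,xuqfn] add [tsmn,vust] -> 14 lines: emeso vom acque olqa yews txs gyapc uccw kbhvq bvi nnxn tsmn vust mfser
Hunk 3: at line 6 remove [gyapc,uccw] add [leqgt,zedc] -> 14 lines: emeso vom acque olqa yews txs leqgt zedc kbhvq bvi nnxn tsmn vust mfser
Hunk 4: at line 4 remove [yews,txs] add [lhw] -> 13 lines: emeso vom acque olqa lhw leqgt zedc kbhvq bvi nnxn tsmn vust mfser
Hunk 5: at line 4 remove [leqgt,zedc,kbhvq] add [dakz] -> 11 lines: emeso vom acque olqa lhw dakz bvi nnxn tsmn vust mfser
Hunk 6: at line 2 remove [olqa,lhw] add [ybhuw,ido] -> 11 lines: emeso vom acque ybhuw ido dakz bvi nnxn tsmn vust mfser
Hunk 7: at line 1 remove [acque] add [chryn,sjy] -> 12 lines: emeso vom chryn sjy ybhuw ido dakz bvi nnxn tsmn vust mfser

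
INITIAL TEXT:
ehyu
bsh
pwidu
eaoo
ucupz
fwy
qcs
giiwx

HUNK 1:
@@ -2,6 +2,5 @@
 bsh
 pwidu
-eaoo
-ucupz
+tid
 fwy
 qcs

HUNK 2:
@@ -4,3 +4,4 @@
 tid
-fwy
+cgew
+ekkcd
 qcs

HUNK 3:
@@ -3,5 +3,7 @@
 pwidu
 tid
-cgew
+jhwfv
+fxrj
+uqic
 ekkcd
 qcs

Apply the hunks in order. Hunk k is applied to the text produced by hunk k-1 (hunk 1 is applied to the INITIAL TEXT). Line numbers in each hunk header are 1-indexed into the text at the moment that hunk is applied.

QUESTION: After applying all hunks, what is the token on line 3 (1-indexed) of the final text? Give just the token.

Answer: pwidu

Derivation:
Hunk 1: at line 2 remove [eaoo,ucupz] add [tid] -> 7 lines: ehyu bsh pwidu tid fwy qcs giiwx
Hunk 2: at line 4 remove [fwy] add [cgew,ekkcd] -> 8 lines: ehyu bsh pwidu tid cgew ekkcd qcs giiwx
Hunk 3: at line 3 remove [cgew] add [jhwfv,fxrj,uqic] -> 10 lines: ehyu bsh pwidu tid jhwfv fxrj uqic ekkcd qcs giiwx
Final line 3: pwidu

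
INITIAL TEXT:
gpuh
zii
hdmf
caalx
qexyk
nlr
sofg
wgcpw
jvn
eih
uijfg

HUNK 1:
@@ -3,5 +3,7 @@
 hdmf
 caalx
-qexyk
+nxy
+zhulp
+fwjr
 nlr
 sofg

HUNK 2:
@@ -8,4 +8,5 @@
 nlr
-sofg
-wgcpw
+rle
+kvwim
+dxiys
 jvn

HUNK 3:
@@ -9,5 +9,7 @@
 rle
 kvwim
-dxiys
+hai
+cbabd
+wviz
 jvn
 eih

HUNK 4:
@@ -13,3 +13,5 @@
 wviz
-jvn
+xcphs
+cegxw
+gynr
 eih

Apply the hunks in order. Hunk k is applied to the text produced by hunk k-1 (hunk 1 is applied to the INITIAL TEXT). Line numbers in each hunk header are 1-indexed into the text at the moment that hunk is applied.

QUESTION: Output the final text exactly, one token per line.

Hunk 1: at line 3 remove [qexyk] add [nxy,zhulp,fwjr] -> 13 lines: gpuh zii hdmf caalx nxy zhulp fwjr nlr sofg wgcpw jvn eih uijfg
Hunk 2: at line 8 remove [sofg,wgcpw] add [rle,kvwim,dxiys] -> 14 lines: gpuh zii hdmf caalx nxy zhulp fwjr nlr rle kvwim dxiys jvn eih uijfg
Hunk 3: at line 9 remove [dxiys] add [hai,cbabd,wviz] -> 16 lines: gpuh zii hdmf caalx nxy zhulp fwjr nlr rle kvwim hai cbabd wviz jvn eih uijfg
Hunk 4: at line 13 remove [jvn] add [xcphs,cegxw,gynr] -> 18 lines: gpuh zii hdmf caalx nxy zhulp fwjr nlr rle kvwim hai cbabd wviz xcphs cegxw gynr eih uijfg

Answer: gpuh
zii
hdmf
caalx
nxy
zhulp
fwjr
nlr
rle
kvwim
hai
cbabd
wviz
xcphs
cegxw
gynr
eih
uijfg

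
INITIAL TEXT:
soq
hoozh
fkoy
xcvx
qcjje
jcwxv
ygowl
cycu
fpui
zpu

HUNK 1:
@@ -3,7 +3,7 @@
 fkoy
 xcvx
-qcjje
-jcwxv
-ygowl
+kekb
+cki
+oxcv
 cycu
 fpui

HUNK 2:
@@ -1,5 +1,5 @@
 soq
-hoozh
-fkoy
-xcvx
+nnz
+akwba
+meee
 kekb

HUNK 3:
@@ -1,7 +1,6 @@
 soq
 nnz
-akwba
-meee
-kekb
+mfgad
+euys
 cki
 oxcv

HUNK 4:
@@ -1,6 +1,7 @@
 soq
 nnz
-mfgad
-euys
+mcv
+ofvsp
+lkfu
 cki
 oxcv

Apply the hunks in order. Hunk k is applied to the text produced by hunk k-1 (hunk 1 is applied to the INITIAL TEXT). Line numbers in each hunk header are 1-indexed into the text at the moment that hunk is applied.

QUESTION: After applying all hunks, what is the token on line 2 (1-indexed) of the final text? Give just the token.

Answer: nnz

Derivation:
Hunk 1: at line 3 remove [qcjje,jcwxv,ygowl] add [kekb,cki,oxcv] -> 10 lines: soq hoozh fkoy xcvx kekb cki oxcv cycu fpui zpu
Hunk 2: at line 1 remove [hoozh,fkoy,xcvx] add [nnz,akwba,meee] -> 10 lines: soq nnz akwba meee kekb cki oxcv cycu fpui zpu
Hunk 3: at line 1 remove [akwba,meee,kekb] add [mfgad,euys] -> 9 lines: soq nnz mfgad euys cki oxcv cycu fpui zpu
Hunk 4: at line 1 remove [mfgad,euys] add [mcv,ofvsp,lkfu] -> 10 lines: soq nnz mcv ofvsp lkfu cki oxcv cycu fpui zpu
Final line 2: nnz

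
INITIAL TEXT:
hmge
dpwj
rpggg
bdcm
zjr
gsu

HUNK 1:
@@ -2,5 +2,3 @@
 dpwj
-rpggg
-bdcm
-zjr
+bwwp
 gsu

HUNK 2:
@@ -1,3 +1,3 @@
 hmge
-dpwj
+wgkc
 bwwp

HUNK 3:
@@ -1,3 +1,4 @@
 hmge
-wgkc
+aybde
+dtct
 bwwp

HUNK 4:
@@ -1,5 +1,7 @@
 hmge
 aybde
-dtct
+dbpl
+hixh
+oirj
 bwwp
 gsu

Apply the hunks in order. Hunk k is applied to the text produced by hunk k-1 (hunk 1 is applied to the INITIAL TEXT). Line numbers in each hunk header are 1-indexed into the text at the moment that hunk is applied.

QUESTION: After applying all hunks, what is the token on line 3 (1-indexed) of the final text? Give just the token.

Answer: dbpl

Derivation:
Hunk 1: at line 2 remove [rpggg,bdcm,zjr] add [bwwp] -> 4 lines: hmge dpwj bwwp gsu
Hunk 2: at line 1 remove [dpwj] add [wgkc] -> 4 lines: hmge wgkc bwwp gsu
Hunk 3: at line 1 remove [wgkc] add [aybde,dtct] -> 5 lines: hmge aybde dtct bwwp gsu
Hunk 4: at line 1 remove [dtct] add [dbpl,hixh,oirj] -> 7 lines: hmge aybde dbpl hixh oirj bwwp gsu
Final line 3: dbpl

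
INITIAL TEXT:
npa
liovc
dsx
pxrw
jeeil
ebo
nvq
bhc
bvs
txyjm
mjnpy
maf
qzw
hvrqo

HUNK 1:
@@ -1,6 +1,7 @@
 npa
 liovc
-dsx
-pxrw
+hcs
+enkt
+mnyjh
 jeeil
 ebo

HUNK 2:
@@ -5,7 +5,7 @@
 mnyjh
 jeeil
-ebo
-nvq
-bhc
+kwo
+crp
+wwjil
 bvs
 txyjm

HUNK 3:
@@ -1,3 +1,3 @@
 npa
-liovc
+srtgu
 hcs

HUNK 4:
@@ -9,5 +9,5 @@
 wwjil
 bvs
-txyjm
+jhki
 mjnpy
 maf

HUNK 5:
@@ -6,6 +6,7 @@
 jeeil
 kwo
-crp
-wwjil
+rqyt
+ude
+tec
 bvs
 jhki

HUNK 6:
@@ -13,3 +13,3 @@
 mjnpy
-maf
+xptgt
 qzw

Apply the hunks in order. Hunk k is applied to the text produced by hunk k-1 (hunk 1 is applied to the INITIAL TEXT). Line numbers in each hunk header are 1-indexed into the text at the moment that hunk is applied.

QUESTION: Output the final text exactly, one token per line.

Answer: npa
srtgu
hcs
enkt
mnyjh
jeeil
kwo
rqyt
ude
tec
bvs
jhki
mjnpy
xptgt
qzw
hvrqo

Derivation:
Hunk 1: at line 1 remove [dsx,pxrw] add [hcs,enkt,mnyjh] -> 15 lines: npa liovc hcs enkt mnyjh jeeil ebo nvq bhc bvs txyjm mjnpy maf qzw hvrqo
Hunk 2: at line 5 remove [ebo,nvq,bhc] add [kwo,crp,wwjil] -> 15 lines: npa liovc hcs enkt mnyjh jeeil kwo crp wwjil bvs txyjm mjnpy maf qzw hvrqo
Hunk 3: at line 1 remove [liovc] add [srtgu] -> 15 lines: npa srtgu hcs enkt mnyjh jeeil kwo crp wwjil bvs txyjm mjnpy maf qzw hvrqo
Hunk 4: at line 9 remove [txyjm] add [jhki] -> 15 lines: npa srtgu hcs enkt mnyjh jeeil kwo crp wwjil bvs jhki mjnpy maf qzw hvrqo
Hunk 5: at line 6 remove [crp,wwjil] add [rqyt,ude,tec] -> 16 lines: npa srtgu hcs enkt mnyjh jeeil kwo rqyt ude tec bvs jhki mjnpy maf qzw hvrqo
Hunk 6: at line 13 remove [maf] add [xptgt] -> 16 lines: npa srtgu hcs enkt mnyjh jeeil kwo rqyt ude tec bvs jhki mjnpy xptgt qzw hvrqo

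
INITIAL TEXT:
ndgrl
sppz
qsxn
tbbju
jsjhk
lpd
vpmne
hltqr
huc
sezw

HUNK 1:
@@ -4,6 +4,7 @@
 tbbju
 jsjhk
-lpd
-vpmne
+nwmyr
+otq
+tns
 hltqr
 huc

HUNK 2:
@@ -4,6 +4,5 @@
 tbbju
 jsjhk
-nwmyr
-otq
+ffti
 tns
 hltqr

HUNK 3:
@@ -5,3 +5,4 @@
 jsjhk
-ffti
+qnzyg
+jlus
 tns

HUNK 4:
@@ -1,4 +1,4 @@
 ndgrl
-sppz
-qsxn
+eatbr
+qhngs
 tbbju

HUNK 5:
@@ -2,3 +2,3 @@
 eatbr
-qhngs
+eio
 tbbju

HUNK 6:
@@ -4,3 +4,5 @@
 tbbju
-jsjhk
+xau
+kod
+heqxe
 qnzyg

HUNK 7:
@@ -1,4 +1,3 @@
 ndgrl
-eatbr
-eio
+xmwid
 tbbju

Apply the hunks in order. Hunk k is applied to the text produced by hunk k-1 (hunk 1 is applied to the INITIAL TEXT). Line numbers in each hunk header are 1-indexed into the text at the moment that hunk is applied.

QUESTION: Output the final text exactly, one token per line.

Answer: ndgrl
xmwid
tbbju
xau
kod
heqxe
qnzyg
jlus
tns
hltqr
huc
sezw

Derivation:
Hunk 1: at line 4 remove [lpd,vpmne] add [nwmyr,otq,tns] -> 11 lines: ndgrl sppz qsxn tbbju jsjhk nwmyr otq tns hltqr huc sezw
Hunk 2: at line 4 remove [nwmyr,otq] add [ffti] -> 10 lines: ndgrl sppz qsxn tbbju jsjhk ffti tns hltqr huc sezw
Hunk 3: at line 5 remove [ffti] add [qnzyg,jlus] -> 11 lines: ndgrl sppz qsxn tbbju jsjhk qnzyg jlus tns hltqr huc sezw
Hunk 4: at line 1 remove [sppz,qsxn] add [eatbr,qhngs] -> 11 lines: ndgrl eatbr qhngs tbbju jsjhk qnzyg jlus tns hltqr huc sezw
Hunk 5: at line 2 remove [qhngs] add [eio] -> 11 lines: ndgrl eatbr eio tbbju jsjhk qnzyg jlus tns hltqr huc sezw
Hunk 6: at line 4 remove [jsjhk] add [xau,kod,heqxe] -> 13 lines: ndgrl eatbr eio tbbju xau kod heqxe qnzyg jlus tns hltqr huc sezw
Hunk 7: at line 1 remove [eatbr,eio] add [xmwid] -> 12 lines: ndgrl xmwid tbbju xau kod heqxe qnzyg jlus tns hltqr huc sezw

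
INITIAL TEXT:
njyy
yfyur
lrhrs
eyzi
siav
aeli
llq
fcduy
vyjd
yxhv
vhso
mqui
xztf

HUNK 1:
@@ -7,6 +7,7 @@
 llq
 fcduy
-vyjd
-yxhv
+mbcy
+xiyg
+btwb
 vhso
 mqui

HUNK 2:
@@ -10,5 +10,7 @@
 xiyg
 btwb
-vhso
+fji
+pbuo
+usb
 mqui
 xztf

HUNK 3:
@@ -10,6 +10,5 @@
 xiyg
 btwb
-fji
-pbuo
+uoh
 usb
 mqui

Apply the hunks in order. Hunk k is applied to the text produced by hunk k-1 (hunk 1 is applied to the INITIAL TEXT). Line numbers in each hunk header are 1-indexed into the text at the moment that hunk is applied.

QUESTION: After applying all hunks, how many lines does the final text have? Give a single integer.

Answer: 15

Derivation:
Hunk 1: at line 7 remove [vyjd,yxhv] add [mbcy,xiyg,btwb] -> 14 lines: njyy yfyur lrhrs eyzi siav aeli llq fcduy mbcy xiyg btwb vhso mqui xztf
Hunk 2: at line 10 remove [vhso] add [fji,pbuo,usb] -> 16 lines: njyy yfyur lrhrs eyzi siav aeli llq fcduy mbcy xiyg btwb fji pbuo usb mqui xztf
Hunk 3: at line 10 remove [fji,pbuo] add [uoh] -> 15 lines: njyy yfyur lrhrs eyzi siav aeli llq fcduy mbcy xiyg btwb uoh usb mqui xztf
Final line count: 15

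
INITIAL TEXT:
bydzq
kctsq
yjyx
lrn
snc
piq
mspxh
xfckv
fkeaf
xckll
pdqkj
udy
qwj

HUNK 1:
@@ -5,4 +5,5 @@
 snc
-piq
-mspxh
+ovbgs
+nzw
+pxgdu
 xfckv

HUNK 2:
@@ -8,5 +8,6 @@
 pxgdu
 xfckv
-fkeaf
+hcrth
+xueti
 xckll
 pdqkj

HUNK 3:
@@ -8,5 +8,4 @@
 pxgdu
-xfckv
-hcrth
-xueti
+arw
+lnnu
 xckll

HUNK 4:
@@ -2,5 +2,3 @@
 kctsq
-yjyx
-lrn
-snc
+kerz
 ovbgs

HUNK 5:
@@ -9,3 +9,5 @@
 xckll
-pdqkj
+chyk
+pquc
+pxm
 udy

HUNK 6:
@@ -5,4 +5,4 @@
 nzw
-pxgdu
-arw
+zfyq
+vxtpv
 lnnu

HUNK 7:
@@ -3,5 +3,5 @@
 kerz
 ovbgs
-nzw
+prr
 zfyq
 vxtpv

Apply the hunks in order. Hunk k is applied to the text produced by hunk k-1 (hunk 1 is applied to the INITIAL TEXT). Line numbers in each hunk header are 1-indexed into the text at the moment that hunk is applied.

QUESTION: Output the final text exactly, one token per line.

Answer: bydzq
kctsq
kerz
ovbgs
prr
zfyq
vxtpv
lnnu
xckll
chyk
pquc
pxm
udy
qwj

Derivation:
Hunk 1: at line 5 remove [piq,mspxh] add [ovbgs,nzw,pxgdu] -> 14 lines: bydzq kctsq yjyx lrn snc ovbgs nzw pxgdu xfckv fkeaf xckll pdqkj udy qwj
Hunk 2: at line 8 remove [fkeaf] add [hcrth,xueti] -> 15 lines: bydzq kctsq yjyx lrn snc ovbgs nzw pxgdu xfckv hcrth xueti xckll pdqkj udy qwj
Hunk 3: at line 8 remove [xfckv,hcrth,xueti] add [arw,lnnu] -> 14 lines: bydzq kctsq yjyx lrn snc ovbgs nzw pxgdu arw lnnu xckll pdqkj udy qwj
Hunk 4: at line 2 remove [yjyx,lrn,snc] add [kerz] -> 12 lines: bydzq kctsq kerz ovbgs nzw pxgdu arw lnnu xckll pdqkj udy qwj
Hunk 5: at line 9 remove [pdqkj] add [chyk,pquc,pxm] -> 14 lines: bydzq kctsq kerz ovbgs nzw pxgdu arw lnnu xckll chyk pquc pxm udy qwj
Hunk 6: at line 5 remove [pxgdu,arw] add [zfyq,vxtpv] -> 14 lines: bydzq kctsq kerz ovbgs nzw zfyq vxtpv lnnu xckll chyk pquc pxm udy qwj
Hunk 7: at line 3 remove [nzw] add [prr] -> 14 lines: bydzq kctsq kerz ovbgs prr zfyq vxtpv lnnu xckll chyk pquc pxm udy qwj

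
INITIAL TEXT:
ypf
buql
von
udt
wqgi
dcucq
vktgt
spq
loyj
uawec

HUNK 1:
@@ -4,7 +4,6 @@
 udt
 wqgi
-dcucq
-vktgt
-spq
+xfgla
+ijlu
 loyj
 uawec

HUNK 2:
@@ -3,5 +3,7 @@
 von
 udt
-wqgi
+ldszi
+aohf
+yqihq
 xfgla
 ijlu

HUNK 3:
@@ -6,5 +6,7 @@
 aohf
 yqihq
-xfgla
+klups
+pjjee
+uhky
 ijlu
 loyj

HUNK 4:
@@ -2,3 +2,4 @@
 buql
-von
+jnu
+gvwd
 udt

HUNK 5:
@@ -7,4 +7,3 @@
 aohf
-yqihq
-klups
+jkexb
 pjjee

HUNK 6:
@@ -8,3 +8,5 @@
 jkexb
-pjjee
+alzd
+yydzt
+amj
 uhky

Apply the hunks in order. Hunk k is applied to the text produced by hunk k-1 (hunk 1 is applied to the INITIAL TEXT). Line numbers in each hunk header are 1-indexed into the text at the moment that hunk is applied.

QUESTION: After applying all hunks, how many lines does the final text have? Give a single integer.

Hunk 1: at line 4 remove [dcucq,vktgt,spq] add [xfgla,ijlu] -> 9 lines: ypf buql von udt wqgi xfgla ijlu loyj uawec
Hunk 2: at line 3 remove [wqgi] add [ldszi,aohf,yqihq] -> 11 lines: ypf buql von udt ldszi aohf yqihq xfgla ijlu loyj uawec
Hunk 3: at line 6 remove [xfgla] add [klups,pjjee,uhky] -> 13 lines: ypf buql von udt ldszi aohf yqihq klups pjjee uhky ijlu loyj uawec
Hunk 4: at line 2 remove [von] add [jnu,gvwd] -> 14 lines: ypf buql jnu gvwd udt ldszi aohf yqihq klups pjjee uhky ijlu loyj uawec
Hunk 5: at line 7 remove [yqihq,klups] add [jkexb] -> 13 lines: ypf buql jnu gvwd udt ldszi aohf jkexb pjjee uhky ijlu loyj uawec
Hunk 6: at line 8 remove [pjjee] add [alzd,yydzt,amj] -> 15 lines: ypf buql jnu gvwd udt ldszi aohf jkexb alzd yydzt amj uhky ijlu loyj uawec
Final line count: 15

Answer: 15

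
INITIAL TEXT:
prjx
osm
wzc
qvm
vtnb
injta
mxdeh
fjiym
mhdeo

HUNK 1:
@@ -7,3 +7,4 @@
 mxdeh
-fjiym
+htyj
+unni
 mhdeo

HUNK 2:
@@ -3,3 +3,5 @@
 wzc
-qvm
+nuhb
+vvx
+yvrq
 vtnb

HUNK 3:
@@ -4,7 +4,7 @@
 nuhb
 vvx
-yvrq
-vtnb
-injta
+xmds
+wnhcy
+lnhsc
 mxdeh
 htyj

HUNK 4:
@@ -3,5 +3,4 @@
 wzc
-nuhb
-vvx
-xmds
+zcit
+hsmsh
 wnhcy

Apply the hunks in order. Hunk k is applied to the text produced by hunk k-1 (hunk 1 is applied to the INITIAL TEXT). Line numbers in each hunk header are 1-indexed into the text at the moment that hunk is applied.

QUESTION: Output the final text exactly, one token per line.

Hunk 1: at line 7 remove [fjiym] add [htyj,unni] -> 10 lines: prjx osm wzc qvm vtnb injta mxdeh htyj unni mhdeo
Hunk 2: at line 3 remove [qvm] add [nuhb,vvx,yvrq] -> 12 lines: prjx osm wzc nuhb vvx yvrq vtnb injta mxdeh htyj unni mhdeo
Hunk 3: at line 4 remove [yvrq,vtnb,injta] add [xmds,wnhcy,lnhsc] -> 12 lines: prjx osm wzc nuhb vvx xmds wnhcy lnhsc mxdeh htyj unni mhdeo
Hunk 4: at line 3 remove [nuhb,vvx,xmds] add [zcit,hsmsh] -> 11 lines: prjx osm wzc zcit hsmsh wnhcy lnhsc mxdeh htyj unni mhdeo

Answer: prjx
osm
wzc
zcit
hsmsh
wnhcy
lnhsc
mxdeh
htyj
unni
mhdeo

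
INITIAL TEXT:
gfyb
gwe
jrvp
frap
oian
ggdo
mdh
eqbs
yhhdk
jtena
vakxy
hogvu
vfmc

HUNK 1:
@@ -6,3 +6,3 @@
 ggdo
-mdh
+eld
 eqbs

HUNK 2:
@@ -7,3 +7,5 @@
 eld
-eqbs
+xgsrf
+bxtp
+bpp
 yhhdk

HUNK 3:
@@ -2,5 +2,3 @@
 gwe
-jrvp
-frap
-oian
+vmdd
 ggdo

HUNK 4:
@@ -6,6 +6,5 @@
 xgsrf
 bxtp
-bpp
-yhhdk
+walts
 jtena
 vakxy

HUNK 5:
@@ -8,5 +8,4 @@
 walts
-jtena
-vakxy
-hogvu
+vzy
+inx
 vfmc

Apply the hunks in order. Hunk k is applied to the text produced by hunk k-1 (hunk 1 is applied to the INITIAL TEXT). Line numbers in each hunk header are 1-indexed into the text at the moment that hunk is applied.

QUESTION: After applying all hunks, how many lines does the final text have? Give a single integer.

Answer: 11

Derivation:
Hunk 1: at line 6 remove [mdh] add [eld] -> 13 lines: gfyb gwe jrvp frap oian ggdo eld eqbs yhhdk jtena vakxy hogvu vfmc
Hunk 2: at line 7 remove [eqbs] add [xgsrf,bxtp,bpp] -> 15 lines: gfyb gwe jrvp frap oian ggdo eld xgsrf bxtp bpp yhhdk jtena vakxy hogvu vfmc
Hunk 3: at line 2 remove [jrvp,frap,oian] add [vmdd] -> 13 lines: gfyb gwe vmdd ggdo eld xgsrf bxtp bpp yhhdk jtena vakxy hogvu vfmc
Hunk 4: at line 6 remove [bpp,yhhdk] add [walts] -> 12 lines: gfyb gwe vmdd ggdo eld xgsrf bxtp walts jtena vakxy hogvu vfmc
Hunk 5: at line 8 remove [jtena,vakxy,hogvu] add [vzy,inx] -> 11 lines: gfyb gwe vmdd ggdo eld xgsrf bxtp walts vzy inx vfmc
Final line count: 11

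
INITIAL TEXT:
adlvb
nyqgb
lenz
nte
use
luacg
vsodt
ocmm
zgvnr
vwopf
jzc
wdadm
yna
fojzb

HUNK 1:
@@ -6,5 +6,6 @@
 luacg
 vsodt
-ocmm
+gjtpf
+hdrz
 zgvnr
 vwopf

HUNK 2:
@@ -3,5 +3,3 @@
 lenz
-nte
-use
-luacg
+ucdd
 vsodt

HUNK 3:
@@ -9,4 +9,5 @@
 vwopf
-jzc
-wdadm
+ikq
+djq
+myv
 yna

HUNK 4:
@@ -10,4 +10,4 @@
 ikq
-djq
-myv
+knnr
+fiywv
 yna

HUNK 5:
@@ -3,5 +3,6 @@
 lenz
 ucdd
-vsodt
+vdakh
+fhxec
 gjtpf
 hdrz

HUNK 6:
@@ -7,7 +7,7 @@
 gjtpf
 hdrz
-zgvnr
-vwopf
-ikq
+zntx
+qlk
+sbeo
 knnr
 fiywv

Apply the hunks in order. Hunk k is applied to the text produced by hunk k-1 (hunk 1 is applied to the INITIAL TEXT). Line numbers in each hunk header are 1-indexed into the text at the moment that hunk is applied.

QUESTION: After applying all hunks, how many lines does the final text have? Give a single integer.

Answer: 15

Derivation:
Hunk 1: at line 6 remove [ocmm] add [gjtpf,hdrz] -> 15 lines: adlvb nyqgb lenz nte use luacg vsodt gjtpf hdrz zgvnr vwopf jzc wdadm yna fojzb
Hunk 2: at line 3 remove [nte,use,luacg] add [ucdd] -> 13 lines: adlvb nyqgb lenz ucdd vsodt gjtpf hdrz zgvnr vwopf jzc wdadm yna fojzb
Hunk 3: at line 9 remove [jzc,wdadm] add [ikq,djq,myv] -> 14 lines: adlvb nyqgb lenz ucdd vsodt gjtpf hdrz zgvnr vwopf ikq djq myv yna fojzb
Hunk 4: at line 10 remove [djq,myv] add [knnr,fiywv] -> 14 lines: adlvb nyqgb lenz ucdd vsodt gjtpf hdrz zgvnr vwopf ikq knnr fiywv yna fojzb
Hunk 5: at line 3 remove [vsodt] add [vdakh,fhxec] -> 15 lines: adlvb nyqgb lenz ucdd vdakh fhxec gjtpf hdrz zgvnr vwopf ikq knnr fiywv yna fojzb
Hunk 6: at line 7 remove [zgvnr,vwopf,ikq] add [zntx,qlk,sbeo] -> 15 lines: adlvb nyqgb lenz ucdd vdakh fhxec gjtpf hdrz zntx qlk sbeo knnr fiywv yna fojzb
Final line count: 15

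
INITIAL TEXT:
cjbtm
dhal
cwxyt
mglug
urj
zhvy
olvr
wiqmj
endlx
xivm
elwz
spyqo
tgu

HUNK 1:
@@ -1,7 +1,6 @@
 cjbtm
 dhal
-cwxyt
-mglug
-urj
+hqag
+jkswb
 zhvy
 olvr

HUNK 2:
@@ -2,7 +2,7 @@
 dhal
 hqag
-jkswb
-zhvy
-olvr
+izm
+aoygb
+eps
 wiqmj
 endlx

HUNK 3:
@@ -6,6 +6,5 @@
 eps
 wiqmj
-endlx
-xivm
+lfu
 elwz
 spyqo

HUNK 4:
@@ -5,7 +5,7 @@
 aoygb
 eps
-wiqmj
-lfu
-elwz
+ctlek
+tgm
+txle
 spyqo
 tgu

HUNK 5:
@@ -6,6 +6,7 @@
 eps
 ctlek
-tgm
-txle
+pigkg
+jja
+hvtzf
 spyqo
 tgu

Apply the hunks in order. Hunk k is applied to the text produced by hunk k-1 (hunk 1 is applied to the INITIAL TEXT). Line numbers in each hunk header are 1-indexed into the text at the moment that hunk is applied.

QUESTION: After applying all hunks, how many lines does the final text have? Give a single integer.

Hunk 1: at line 1 remove [cwxyt,mglug,urj] add [hqag,jkswb] -> 12 lines: cjbtm dhal hqag jkswb zhvy olvr wiqmj endlx xivm elwz spyqo tgu
Hunk 2: at line 2 remove [jkswb,zhvy,olvr] add [izm,aoygb,eps] -> 12 lines: cjbtm dhal hqag izm aoygb eps wiqmj endlx xivm elwz spyqo tgu
Hunk 3: at line 6 remove [endlx,xivm] add [lfu] -> 11 lines: cjbtm dhal hqag izm aoygb eps wiqmj lfu elwz spyqo tgu
Hunk 4: at line 5 remove [wiqmj,lfu,elwz] add [ctlek,tgm,txle] -> 11 lines: cjbtm dhal hqag izm aoygb eps ctlek tgm txle spyqo tgu
Hunk 5: at line 6 remove [tgm,txle] add [pigkg,jja,hvtzf] -> 12 lines: cjbtm dhal hqag izm aoygb eps ctlek pigkg jja hvtzf spyqo tgu
Final line count: 12

Answer: 12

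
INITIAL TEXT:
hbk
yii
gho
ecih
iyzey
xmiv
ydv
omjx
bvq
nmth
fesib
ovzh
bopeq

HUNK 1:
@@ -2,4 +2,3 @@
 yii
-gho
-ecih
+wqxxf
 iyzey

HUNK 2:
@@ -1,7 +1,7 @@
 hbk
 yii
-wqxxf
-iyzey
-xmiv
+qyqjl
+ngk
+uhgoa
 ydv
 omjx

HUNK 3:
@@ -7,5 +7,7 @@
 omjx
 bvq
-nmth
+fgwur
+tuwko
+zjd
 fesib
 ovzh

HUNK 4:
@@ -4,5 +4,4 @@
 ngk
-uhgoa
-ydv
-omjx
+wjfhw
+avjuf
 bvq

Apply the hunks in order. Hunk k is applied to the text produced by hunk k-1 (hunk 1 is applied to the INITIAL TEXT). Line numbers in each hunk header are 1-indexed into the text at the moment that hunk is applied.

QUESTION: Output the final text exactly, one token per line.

Hunk 1: at line 2 remove [gho,ecih] add [wqxxf] -> 12 lines: hbk yii wqxxf iyzey xmiv ydv omjx bvq nmth fesib ovzh bopeq
Hunk 2: at line 1 remove [wqxxf,iyzey,xmiv] add [qyqjl,ngk,uhgoa] -> 12 lines: hbk yii qyqjl ngk uhgoa ydv omjx bvq nmth fesib ovzh bopeq
Hunk 3: at line 7 remove [nmth] add [fgwur,tuwko,zjd] -> 14 lines: hbk yii qyqjl ngk uhgoa ydv omjx bvq fgwur tuwko zjd fesib ovzh bopeq
Hunk 4: at line 4 remove [uhgoa,ydv,omjx] add [wjfhw,avjuf] -> 13 lines: hbk yii qyqjl ngk wjfhw avjuf bvq fgwur tuwko zjd fesib ovzh bopeq

Answer: hbk
yii
qyqjl
ngk
wjfhw
avjuf
bvq
fgwur
tuwko
zjd
fesib
ovzh
bopeq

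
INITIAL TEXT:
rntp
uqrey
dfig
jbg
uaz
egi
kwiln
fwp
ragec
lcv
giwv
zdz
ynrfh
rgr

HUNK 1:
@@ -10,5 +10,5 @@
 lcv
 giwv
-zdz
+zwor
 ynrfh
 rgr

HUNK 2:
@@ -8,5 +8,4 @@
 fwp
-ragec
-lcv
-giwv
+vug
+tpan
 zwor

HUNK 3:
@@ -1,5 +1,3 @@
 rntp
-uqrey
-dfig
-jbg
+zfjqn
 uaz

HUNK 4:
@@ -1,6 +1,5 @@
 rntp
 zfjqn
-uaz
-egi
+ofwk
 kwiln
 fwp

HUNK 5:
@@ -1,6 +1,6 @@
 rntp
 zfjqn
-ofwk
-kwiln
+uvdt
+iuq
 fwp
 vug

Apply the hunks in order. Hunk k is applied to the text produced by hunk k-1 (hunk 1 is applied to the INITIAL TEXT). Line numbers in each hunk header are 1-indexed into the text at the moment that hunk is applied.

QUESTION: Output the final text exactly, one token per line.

Hunk 1: at line 10 remove [zdz] add [zwor] -> 14 lines: rntp uqrey dfig jbg uaz egi kwiln fwp ragec lcv giwv zwor ynrfh rgr
Hunk 2: at line 8 remove [ragec,lcv,giwv] add [vug,tpan] -> 13 lines: rntp uqrey dfig jbg uaz egi kwiln fwp vug tpan zwor ynrfh rgr
Hunk 3: at line 1 remove [uqrey,dfig,jbg] add [zfjqn] -> 11 lines: rntp zfjqn uaz egi kwiln fwp vug tpan zwor ynrfh rgr
Hunk 4: at line 1 remove [uaz,egi] add [ofwk] -> 10 lines: rntp zfjqn ofwk kwiln fwp vug tpan zwor ynrfh rgr
Hunk 5: at line 1 remove [ofwk,kwiln] add [uvdt,iuq] -> 10 lines: rntp zfjqn uvdt iuq fwp vug tpan zwor ynrfh rgr

Answer: rntp
zfjqn
uvdt
iuq
fwp
vug
tpan
zwor
ynrfh
rgr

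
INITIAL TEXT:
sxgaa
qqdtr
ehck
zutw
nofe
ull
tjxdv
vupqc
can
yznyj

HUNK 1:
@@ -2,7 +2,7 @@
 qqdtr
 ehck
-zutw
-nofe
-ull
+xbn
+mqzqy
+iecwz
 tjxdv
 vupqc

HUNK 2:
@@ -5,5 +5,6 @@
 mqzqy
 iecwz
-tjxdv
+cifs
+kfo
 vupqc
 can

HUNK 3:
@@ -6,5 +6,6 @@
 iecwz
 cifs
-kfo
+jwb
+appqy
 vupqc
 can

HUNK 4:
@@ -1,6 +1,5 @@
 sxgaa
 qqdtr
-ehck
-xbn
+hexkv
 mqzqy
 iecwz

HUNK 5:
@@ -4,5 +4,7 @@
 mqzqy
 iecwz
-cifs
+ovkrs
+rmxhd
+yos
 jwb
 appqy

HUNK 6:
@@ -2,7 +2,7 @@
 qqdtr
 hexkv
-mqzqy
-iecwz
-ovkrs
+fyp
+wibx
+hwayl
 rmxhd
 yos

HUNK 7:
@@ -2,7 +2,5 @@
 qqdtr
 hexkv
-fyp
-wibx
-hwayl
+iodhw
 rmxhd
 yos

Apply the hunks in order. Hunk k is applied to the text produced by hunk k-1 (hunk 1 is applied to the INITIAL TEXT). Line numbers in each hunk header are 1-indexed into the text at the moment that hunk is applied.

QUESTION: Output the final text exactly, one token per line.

Hunk 1: at line 2 remove [zutw,nofe,ull] add [xbn,mqzqy,iecwz] -> 10 lines: sxgaa qqdtr ehck xbn mqzqy iecwz tjxdv vupqc can yznyj
Hunk 2: at line 5 remove [tjxdv] add [cifs,kfo] -> 11 lines: sxgaa qqdtr ehck xbn mqzqy iecwz cifs kfo vupqc can yznyj
Hunk 3: at line 6 remove [kfo] add [jwb,appqy] -> 12 lines: sxgaa qqdtr ehck xbn mqzqy iecwz cifs jwb appqy vupqc can yznyj
Hunk 4: at line 1 remove [ehck,xbn] add [hexkv] -> 11 lines: sxgaa qqdtr hexkv mqzqy iecwz cifs jwb appqy vupqc can yznyj
Hunk 5: at line 4 remove [cifs] add [ovkrs,rmxhd,yos] -> 13 lines: sxgaa qqdtr hexkv mqzqy iecwz ovkrs rmxhd yos jwb appqy vupqc can yznyj
Hunk 6: at line 2 remove [mqzqy,iecwz,ovkrs] add [fyp,wibx,hwayl] -> 13 lines: sxgaa qqdtr hexkv fyp wibx hwayl rmxhd yos jwb appqy vupqc can yznyj
Hunk 7: at line 2 remove [fyp,wibx,hwayl] add [iodhw] -> 11 lines: sxgaa qqdtr hexkv iodhw rmxhd yos jwb appqy vupqc can yznyj

Answer: sxgaa
qqdtr
hexkv
iodhw
rmxhd
yos
jwb
appqy
vupqc
can
yznyj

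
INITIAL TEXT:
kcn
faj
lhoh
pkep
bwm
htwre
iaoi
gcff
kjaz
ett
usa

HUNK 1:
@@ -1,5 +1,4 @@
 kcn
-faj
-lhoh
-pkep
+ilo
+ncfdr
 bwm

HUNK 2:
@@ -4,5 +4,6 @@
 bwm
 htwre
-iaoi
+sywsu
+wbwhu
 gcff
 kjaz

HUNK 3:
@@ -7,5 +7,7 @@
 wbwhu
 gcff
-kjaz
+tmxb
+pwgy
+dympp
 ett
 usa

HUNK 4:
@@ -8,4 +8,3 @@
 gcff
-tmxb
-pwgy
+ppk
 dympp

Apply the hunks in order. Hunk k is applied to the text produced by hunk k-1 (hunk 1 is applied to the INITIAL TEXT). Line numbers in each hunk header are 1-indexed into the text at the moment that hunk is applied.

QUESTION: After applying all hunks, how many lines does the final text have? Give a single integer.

Answer: 12

Derivation:
Hunk 1: at line 1 remove [faj,lhoh,pkep] add [ilo,ncfdr] -> 10 lines: kcn ilo ncfdr bwm htwre iaoi gcff kjaz ett usa
Hunk 2: at line 4 remove [iaoi] add [sywsu,wbwhu] -> 11 lines: kcn ilo ncfdr bwm htwre sywsu wbwhu gcff kjaz ett usa
Hunk 3: at line 7 remove [kjaz] add [tmxb,pwgy,dympp] -> 13 lines: kcn ilo ncfdr bwm htwre sywsu wbwhu gcff tmxb pwgy dympp ett usa
Hunk 4: at line 8 remove [tmxb,pwgy] add [ppk] -> 12 lines: kcn ilo ncfdr bwm htwre sywsu wbwhu gcff ppk dympp ett usa
Final line count: 12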